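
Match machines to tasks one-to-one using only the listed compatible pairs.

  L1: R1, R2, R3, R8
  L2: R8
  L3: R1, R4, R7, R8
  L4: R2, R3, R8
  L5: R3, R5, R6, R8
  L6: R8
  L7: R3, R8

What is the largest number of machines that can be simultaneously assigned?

Unit-capacity flow: source→left, listed edges, right→sink; max matching = max flow.
Augmenting path L1→R1 (+1); matched 1.
Augmenting path L2→R8 (+1); matched 2.
Augmenting path L3→R4 (+1); matched 3.
Augmenting path L4→R2 (+1); matched 4.
Augmenting path L5→R3 (+1); matched 5.
Augmenting path L7→R3→L5→R5 (+1); matched 6.
No augmenting path remains; maximum matching = 6.
König certificate: {L1, L3, L4, L5, L7, R8} is a vertex cover of size 6 (every listed pair touches it), so no matching can be larger.

6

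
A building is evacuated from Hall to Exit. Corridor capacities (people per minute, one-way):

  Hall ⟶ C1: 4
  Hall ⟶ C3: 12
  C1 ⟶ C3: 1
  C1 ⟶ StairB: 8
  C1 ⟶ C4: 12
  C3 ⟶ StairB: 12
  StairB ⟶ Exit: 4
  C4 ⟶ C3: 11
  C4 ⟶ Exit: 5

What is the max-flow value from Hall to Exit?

8

Augment Hall→C1→StairB→Exit: bottleneck 4, flow now 4.
Augment Hall→C3→StairB→C1→C4→Exit: bottleneck 4, flow now 8. (uses reverse residual edge)
No augmenting path remains; maximum flow = 8.
In the residual graph, reachable from Hall: {Hall, C3, StairB}.
Min-cut edges: Hall→C1 (4), StairB→Exit (4); capacity 4 + 4 = 8.
This cut is saturated, so no flow can exceed 8.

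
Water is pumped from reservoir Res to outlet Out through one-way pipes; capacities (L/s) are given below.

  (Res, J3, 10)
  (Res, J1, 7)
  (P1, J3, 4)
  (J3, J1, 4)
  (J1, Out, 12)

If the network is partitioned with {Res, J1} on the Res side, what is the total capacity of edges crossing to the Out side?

Edges leaving {Res, J1}: Res→J3 (10), J1→Out (12).
Cut capacity = 10 + 12 = 22.

22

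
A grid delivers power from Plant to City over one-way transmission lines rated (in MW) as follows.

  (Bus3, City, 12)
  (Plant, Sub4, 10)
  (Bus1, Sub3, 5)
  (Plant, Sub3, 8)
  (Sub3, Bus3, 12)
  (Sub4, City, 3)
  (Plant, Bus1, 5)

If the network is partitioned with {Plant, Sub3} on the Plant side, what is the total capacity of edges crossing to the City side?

27

Edges leaving {Plant, Sub3}: Plant→Bus1 (5), Plant→Sub4 (10), Sub3→Bus3 (12).
Cut capacity = 5 + 10 + 12 = 27.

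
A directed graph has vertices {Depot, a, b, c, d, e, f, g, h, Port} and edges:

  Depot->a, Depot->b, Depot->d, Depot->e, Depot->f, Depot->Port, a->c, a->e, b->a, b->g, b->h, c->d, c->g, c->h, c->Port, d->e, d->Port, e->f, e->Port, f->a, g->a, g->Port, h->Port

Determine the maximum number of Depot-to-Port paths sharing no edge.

5

Assign every edge capacity 1; by Menger, the answer equals the max flow.
Path Depot→Port (+1); total 1.
Path Depot→d→Port (+1); total 2.
Path Depot→e→Port (+1); total 3.
Path Depot→a→c→Port (+1); total 4.
Path Depot→b→g→Port (+1); total 5.
No residual Depot→Port path; max flow = 5.
Certifying cut of size 5: {Depot→Port, Depot→b, Depot→d, a→c, e→Port}.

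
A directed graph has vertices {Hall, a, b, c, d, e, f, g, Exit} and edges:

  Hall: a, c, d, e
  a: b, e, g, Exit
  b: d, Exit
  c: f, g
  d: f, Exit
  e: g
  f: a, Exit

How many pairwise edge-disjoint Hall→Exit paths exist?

3

Assign every edge capacity 1; by Menger, the answer equals the max flow.
Path Hall→a→Exit (+1); total 1.
Path Hall→d→Exit (+1); total 2.
Path Hall→c→f→Exit (+1); total 3.
No residual Hall→Exit path; max flow = 3.
Certifying cut of size 3: {Hall→a, Hall→c, Hall→d}.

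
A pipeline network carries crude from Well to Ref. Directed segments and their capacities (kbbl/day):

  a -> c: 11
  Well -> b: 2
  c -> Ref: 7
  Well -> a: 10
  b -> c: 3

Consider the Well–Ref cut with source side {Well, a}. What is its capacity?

Edges leaving {Well, a}: Well→b (2), a→c (11).
Cut capacity = 2 + 11 = 13.

13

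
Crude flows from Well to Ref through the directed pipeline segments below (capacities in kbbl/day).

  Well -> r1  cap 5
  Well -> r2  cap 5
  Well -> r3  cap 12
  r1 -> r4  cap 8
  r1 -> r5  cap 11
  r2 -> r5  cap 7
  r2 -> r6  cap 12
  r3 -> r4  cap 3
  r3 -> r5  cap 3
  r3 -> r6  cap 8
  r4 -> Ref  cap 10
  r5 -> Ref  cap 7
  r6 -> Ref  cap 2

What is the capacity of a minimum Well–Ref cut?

17

Augment Well→r1→r4→Ref: bottleneck 5, flow now 5.
Augment Well→r2→r5→Ref: bottleneck 5, flow now 10.
Augment Well→r3→r4→Ref: bottleneck 3, flow now 13.
Augment Well→r3→r5→Ref: bottleneck 2, flow now 15.
Augment Well→r3→r6→Ref: bottleneck 2, flow now 17.
No augmenting path remains; maximum flow = 17.
By max-flow min-cut, the minimum cut capacity equals the max flow.
In the residual graph, reachable from Well: {Well, r2, r3, r5, r6}.
Min-cut edges: Well→r1 (5), r3→r4 (3), r5→Ref (7), r6→Ref (2); capacity 5 + 3 + 7 + 2 = 17.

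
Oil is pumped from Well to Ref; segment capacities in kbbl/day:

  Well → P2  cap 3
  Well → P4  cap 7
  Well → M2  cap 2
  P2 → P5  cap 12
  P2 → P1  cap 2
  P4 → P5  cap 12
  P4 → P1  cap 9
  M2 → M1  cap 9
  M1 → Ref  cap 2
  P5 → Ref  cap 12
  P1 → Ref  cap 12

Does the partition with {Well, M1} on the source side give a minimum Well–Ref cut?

Given cut capacity: 3 + 7 + 2 + 2 = 14.
Augment Well→P2→P5→Ref: bottleneck 3, flow now 3.
Augment Well→P4→P5→Ref: bottleneck 7, flow now 10.
Augment Well→M2→M1→Ref: bottleneck 2, flow now 12.
No augmenting path remains; maximum flow = 12.
In the residual graph, reachable from Well: {Well}.
Min-cut edges: Well→P2 (3), Well→P4 (7), Well→M2 (2); capacity 3 + 7 + 2 = 12.
Cut capacity 14 exceeds the max flow 12, so it is not minimum.

No — its capacity is 14, but the minimum cut has capacity 12.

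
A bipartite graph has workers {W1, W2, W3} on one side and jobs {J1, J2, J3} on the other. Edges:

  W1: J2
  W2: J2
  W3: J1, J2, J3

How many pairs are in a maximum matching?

Unit-capacity flow: source→left, listed edges, right→sink; max matching = max flow.
Augmenting path W1→J2 (+1); matched 1.
Augmenting path W3→J1 (+1); matched 2.
No augmenting path remains; maximum matching = 2.
König certificate: {W3, J2} is a vertex cover of size 2 (every listed pair touches it), so no matching can be larger.

2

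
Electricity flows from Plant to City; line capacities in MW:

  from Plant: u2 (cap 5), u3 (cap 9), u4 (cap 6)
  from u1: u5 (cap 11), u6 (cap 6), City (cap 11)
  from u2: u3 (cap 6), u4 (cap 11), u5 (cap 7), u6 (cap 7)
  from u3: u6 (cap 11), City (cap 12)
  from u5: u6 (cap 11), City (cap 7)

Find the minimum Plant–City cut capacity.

14

Augment Plant→u3→City: bottleneck 9, flow now 9.
Augment Plant→u2→u3→City: bottleneck 3, flow now 12.
Augment Plant→u2→u5→City: bottleneck 2, flow now 14.
No augmenting path remains; maximum flow = 14.
By max-flow min-cut, the minimum cut capacity equals the max flow.
In the residual graph, reachable from Plant: {Plant, u4}.
Min-cut edges: Plant→u2 (5), Plant→u3 (9); capacity 5 + 9 = 14.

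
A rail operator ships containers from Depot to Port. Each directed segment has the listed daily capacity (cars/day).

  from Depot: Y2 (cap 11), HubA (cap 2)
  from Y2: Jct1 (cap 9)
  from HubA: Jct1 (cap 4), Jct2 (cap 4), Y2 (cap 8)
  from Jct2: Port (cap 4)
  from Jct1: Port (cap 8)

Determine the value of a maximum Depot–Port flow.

10

Augment Depot→Y2→Jct1→Port: bottleneck 8, flow now 8.
Augment Depot→HubA→Jct2→Port: bottleneck 2, flow now 10.
No augmenting path remains; maximum flow = 10.
In the residual graph, reachable from Depot: {Depot, Y2, Jct1}.
Min-cut edges: Depot→HubA (2), Jct1→Port (8); capacity 2 + 8 = 10.
This cut is saturated, so no flow can exceed 10.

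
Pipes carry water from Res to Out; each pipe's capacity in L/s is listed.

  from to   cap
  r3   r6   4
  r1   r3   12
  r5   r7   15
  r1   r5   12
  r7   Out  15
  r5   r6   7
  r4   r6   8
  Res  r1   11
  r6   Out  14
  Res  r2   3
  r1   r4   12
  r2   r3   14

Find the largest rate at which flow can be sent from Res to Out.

14

Augment Res→r1→r3→r6→Out: bottleneck 4, flow now 4.
Augment Res→r1→r4→r6→Out: bottleneck 7, flow now 11.
Augment Res→r2→r3→r1→r4→r6→Out: bottleneck 1, flow now 12. (uses reverse residual edge)
Augment Res→r2→r3→r1→r5→r6→Out: bottleneck 2, flow now 14. (uses reverse residual edge)
No augmenting path remains; maximum flow = 14.
In the residual graph, reachable from Res: {Res}.
Min-cut edges: Res→r1 (11), Res→r2 (3); capacity 11 + 3 = 14.
This cut is saturated, so no flow can exceed 14.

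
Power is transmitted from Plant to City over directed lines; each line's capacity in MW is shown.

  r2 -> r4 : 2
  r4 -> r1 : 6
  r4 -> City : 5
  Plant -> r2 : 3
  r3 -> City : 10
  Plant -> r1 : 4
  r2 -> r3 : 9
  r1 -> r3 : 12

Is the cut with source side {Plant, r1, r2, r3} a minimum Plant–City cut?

Given cut capacity: 2 + 10 = 12.
Augment Plant→r1→r3→City: bottleneck 4, flow now 4.
Augment Plant→r2→r3→City: bottleneck 3, flow now 7.
No augmenting path remains; maximum flow = 7.
In the residual graph, reachable from Plant: {Plant}.
Min-cut edges: Plant→r1 (4), Plant→r2 (3); capacity 4 + 3 = 7.
Cut capacity 12 exceeds the max flow 7, so it is not minimum.

No — its capacity is 12, but the minimum cut has capacity 7.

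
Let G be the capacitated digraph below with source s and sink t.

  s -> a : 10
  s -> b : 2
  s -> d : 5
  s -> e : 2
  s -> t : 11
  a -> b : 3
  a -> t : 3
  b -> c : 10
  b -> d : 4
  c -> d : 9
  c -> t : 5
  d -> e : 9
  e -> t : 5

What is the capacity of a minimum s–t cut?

24

Augment s→t: bottleneck 11, flow now 11.
Augment s→a→t: bottleneck 3, flow now 14.
Augment s→e→t: bottleneck 2, flow now 16.
Augment s→b→c→t: bottleneck 2, flow now 18.
Augment s→d→e→t: bottleneck 3, flow now 21.
Augment s→a→b→c→t: bottleneck 3, flow now 24.
No augmenting path remains; maximum flow = 24.
By max-flow min-cut, the minimum cut capacity equals the max flow.
In the residual graph, reachable from s: {s, a, d, e}.
Min-cut edges: s→b (2), s→t (11), a→b (3), a→t (3), e→t (5); capacity 2 + 11 + 3 + 3 + 5 = 24.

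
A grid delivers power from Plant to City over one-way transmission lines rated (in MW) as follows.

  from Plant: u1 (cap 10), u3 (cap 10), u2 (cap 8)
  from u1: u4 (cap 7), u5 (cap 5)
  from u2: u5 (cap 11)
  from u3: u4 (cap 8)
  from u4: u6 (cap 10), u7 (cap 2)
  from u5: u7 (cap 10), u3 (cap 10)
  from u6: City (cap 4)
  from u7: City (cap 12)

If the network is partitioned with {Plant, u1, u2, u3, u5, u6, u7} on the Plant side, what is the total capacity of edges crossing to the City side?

31

Edges leaving {Plant, u1, u2, u3, u5, u6, u7}: u1→u4 (7), u3→u4 (8), u6→City (4), u7→City (12).
Cut capacity = 7 + 8 + 4 + 12 = 31.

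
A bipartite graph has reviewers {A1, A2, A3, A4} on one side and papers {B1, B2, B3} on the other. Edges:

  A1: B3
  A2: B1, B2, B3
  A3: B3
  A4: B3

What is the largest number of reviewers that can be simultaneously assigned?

Unit-capacity flow: source→left, listed edges, right→sink; max matching = max flow.
Augmenting path A1→B3 (+1); matched 1.
Augmenting path A2→B1 (+1); matched 2.
No augmenting path remains; maximum matching = 2.
König certificate: {A2, B3} is a vertex cover of size 2 (every listed pair touches it), so no matching can be larger.

2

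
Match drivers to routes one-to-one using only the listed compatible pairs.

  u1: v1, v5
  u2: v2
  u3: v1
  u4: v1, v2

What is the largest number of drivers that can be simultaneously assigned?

3

Unit-capacity flow: source→left, listed edges, right→sink; max matching = max flow.
Augmenting path u1→v1 (+1); matched 1.
Augmenting path u2→v2 (+1); matched 2.
Augmenting path u3→v1→u1→v5 (+1); matched 3.
No augmenting path remains; maximum matching = 3.
König certificate: {u1, v1, v2} is a vertex cover of size 3 (every listed pair touches it), so no matching can be larger.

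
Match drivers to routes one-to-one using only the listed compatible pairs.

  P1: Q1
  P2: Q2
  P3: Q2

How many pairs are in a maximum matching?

Unit-capacity flow: source→left, listed edges, right→sink; max matching = max flow.
Augmenting path P1→Q1 (+1); matched 1.
Augmenting path P2→Q2 (+1); matched 2.
No augmenting path remains; maximum matching = 2.
König certificate: {P1, Q2} is a vertex cover of size 2 (every listed pair touches it), so no matching can be larger.

2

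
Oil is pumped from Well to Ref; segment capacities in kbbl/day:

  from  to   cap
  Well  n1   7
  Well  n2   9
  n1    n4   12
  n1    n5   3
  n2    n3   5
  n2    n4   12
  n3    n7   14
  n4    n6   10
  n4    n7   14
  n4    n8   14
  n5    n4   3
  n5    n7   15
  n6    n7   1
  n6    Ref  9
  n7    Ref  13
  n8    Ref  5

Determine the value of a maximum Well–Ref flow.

16

Augment Well→n1→n4→n6→Ref: bottleneck 7, flow now 7.
Augment Well→n2→n3→n7→Ref: bottleneck 5, flow now 12.
Augment Well→n2→n4→n6→Ref: bottleneck 2, flow now 14.
Augment Well→n2→n4→n7→Ref: bottleneck 2, flow now 16.
No augmenting path remains; maximum flow = 16.
In the residual graph, reachable from Well: {Well}.
Min-cut edges: Well→n1 (7), Well→n2 (9); capacity 7 + 9 = 16.
This cut is saturated, so no flow can exceed 16.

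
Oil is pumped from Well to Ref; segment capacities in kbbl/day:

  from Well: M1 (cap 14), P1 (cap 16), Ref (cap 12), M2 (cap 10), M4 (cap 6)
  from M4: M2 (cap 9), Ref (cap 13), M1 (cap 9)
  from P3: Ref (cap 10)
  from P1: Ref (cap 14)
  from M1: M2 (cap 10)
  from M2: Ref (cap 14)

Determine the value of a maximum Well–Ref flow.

Augment Well→Ref: bottleneck 12, flow now 12.
Augment Well→M4→Ref: bottleneck 6, flow now 18.
Augment Well→P1→Ref: bottleneck 14, flow now 32.
Augment Well→M2→Ref: bottleneck 10, flow now 42.
Augment Well→M1→M2→Ref: bottleneck 4, flow now 46.
No augmenting path remains; maximum flow = 46.
In the residual graph, reachable from Well: {Well, P1, M1, M2}.
Min-cut edges: Well→M4 (6), Well→Ref (12), P1→Ref (14), M2→Ref (14); capacity 6 + 12 + 14 + 14 = 46.
This cut is saturated, so no flow can exceed 46.

46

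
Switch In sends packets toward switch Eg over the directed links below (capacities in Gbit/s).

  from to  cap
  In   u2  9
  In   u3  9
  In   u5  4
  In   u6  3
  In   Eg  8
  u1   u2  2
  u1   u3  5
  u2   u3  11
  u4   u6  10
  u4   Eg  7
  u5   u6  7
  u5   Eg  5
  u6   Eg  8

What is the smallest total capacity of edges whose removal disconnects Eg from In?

15

Augment In→Eg: bottleneck 8, flow now 8.
Augment In→u5→Eg: bottleneck 4, flow now 12.
Augment In→u6→Eg: bottleneck 3, flow now 15.
No augmenting path remains; maximum flow = 15.
By max-flow min-cut, the minimum cut capacity equals the max flow.
In the residual graph, reachable from In: {In, u2, u3}.
Min-cut edges: In→u5 (4), In→u6 (3), In→Eg (8); capacity 4 + 3 + 8 = 15.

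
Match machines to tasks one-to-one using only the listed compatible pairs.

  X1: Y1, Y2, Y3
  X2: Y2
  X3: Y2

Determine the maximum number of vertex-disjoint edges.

Unit-capacity flow: source→left, listed edges, right→sink; max matching = max flow.
Augmenting path X1→Y1 (+1); matched 1.
Augmenting path X2→Y2 (+1); matched 2.
No augmenting path remains; maximum matching = 2.
König certificate: {X1, Y2} is a vertex cover of size 2 (every listed pair touches it), so no matching can be larger.

2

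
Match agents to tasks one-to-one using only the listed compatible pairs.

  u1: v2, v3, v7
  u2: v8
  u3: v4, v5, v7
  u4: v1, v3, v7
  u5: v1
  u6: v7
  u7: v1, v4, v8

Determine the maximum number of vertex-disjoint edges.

7

Unit-capacity flow: source→left, listed edges, right→sink; max matching = max flow.
Augmenting path u1→v2 (+1); matched 1.
Augmenting path u2→v8 (+1); matched 2.
Augmenting path u3→v4 (+1); matched 3.
Augmenting path u4→v1 (+1); matched 4.
Augmenting path u6→v7 (+1); matched 5.
Augmenting path u5→v1→u4→v3 (+1); matched 6.
Augmenting path u7→v4→u3→v5 (+1); matched 7.
No augmenting path remains; maximum matching = 7.
König certificate: {u1, u2, u3, u4, u5, u6, u7} is a vertex cover of size 7 (every listed pair touches it), so no matching can be larger.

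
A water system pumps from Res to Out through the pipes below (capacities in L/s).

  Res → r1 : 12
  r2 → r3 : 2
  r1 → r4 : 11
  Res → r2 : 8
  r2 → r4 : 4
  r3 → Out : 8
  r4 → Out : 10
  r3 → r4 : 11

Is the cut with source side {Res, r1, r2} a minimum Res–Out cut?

Given cut capacity: 11 + 2 + 4 = 17.
Augment Res→r1→r4→Out: bottleneck 10, flow now 10.
Augment Res→r2→r3→Out: bottleneck 2, flow now 12.
No augmenting path remains; maximum flow = 12.
In the residual graph, reachable from Res: {Res, r1, r2, r4}.
Min-cut edges: r2→r3 (2), r4→Out (10); capacity 2 + 10 = 12.
Cut capacity 17 exceeds the max flow 12, so it is not minimum.

No — its capacity is 17, but the minimum cut has capacity 12.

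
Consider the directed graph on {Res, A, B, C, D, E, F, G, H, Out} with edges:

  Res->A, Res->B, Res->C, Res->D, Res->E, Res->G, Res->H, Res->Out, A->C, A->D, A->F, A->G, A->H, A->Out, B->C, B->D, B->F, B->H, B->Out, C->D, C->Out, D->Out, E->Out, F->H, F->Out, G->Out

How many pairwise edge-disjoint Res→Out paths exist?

Assign every edge capacity 1; by Menger, the answer equals the max flow.
Path Res→Out (+1); total 1.
Path Res→A→Out (+1); total 2.
Path Res→B→Out (+1); total 3.
Path Res→C→Out (+1); total 4.
Path Res→D→Out (+1); total 5.
Path Res→E→Out (+1); total 6.
Path Res→G→Out (+1); total 7.
No residual Res→Out path; max flow = 7.
Certifying cut of size 7: {Res→A, Res→B, Res→C, Res→D, Res→E, Res→G, Res→Out}.

7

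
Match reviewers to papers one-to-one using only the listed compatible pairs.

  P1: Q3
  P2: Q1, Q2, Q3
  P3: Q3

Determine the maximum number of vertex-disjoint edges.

2

Unit-capacity flow: source→left, listed edges, right→sink; max matching = max flow.
Augmenting path P1→Q3 (+1); matched 1.
Augmenting path P2→Q1 (+1); matched 2.
No augmenting path remains; maximum matching = 2.
König certificate: {P2, Q3} is a vertex cover of size 2 (every listed pair touches it), so no matching can be larger.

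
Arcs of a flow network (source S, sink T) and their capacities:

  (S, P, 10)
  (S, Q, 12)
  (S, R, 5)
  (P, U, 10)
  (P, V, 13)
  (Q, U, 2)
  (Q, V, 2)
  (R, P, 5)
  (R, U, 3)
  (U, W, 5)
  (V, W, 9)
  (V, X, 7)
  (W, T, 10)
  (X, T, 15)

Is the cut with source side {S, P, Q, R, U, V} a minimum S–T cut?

Given cut capacity: 5 + 9 + 7 = 21.
Augment S→P→U→W→T: bottleneck 5, flow now 5.
Augment S→P→V→W→T: bottleneck 5, flow now 10.
Augment S→Q→V→X→T: bottleneck 2, flow now 12.
Augment S→R→P→V→X→T: bottleneck 5, flow now 17.
No augmenting path remains; maximum flow = 17.
In the residual graph, reachable from S: {S, P, Q, R, U, V, W}.
Min-cut edges: V→X (7), W→T (10); capacity 7 + 10 = 17.
Cut capacity 21 exceeds the max flow 17, so it is not minimum.

No — its capacity is 21, but the minimum cut has capacity 17.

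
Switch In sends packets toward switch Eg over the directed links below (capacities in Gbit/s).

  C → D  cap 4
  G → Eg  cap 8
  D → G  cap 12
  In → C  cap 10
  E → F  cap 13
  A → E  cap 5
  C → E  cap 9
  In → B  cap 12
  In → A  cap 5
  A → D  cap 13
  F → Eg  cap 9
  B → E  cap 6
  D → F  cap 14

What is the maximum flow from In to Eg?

Augment In→A→D→F→Eg: bottleneck 5, flow now 5.
Augment In→B→E→F→Eg: bottleneck 4, flow now 9.
Augment In→C→D→G→Eg: bottleneck 4, flow now 13.
Augment In→B→E→F→D→G→Eg: bottleneck 2, flow now 15. (uses reverse residual edge)
Augment In→C→E→F→D→G→Eg: bottleneck 2, flow now 17. (uses reverse residual edge)
No augmenting path remains; maximum flow = 17.
In the residual graph, reachable from In: {In, A, B, C, D, E, F, G}.
Min-cut edges: F→Eg (9), G→Eg (8); capacity 9 + 8 = 17.
This cut is saturated, so no flow can exceed 17.

17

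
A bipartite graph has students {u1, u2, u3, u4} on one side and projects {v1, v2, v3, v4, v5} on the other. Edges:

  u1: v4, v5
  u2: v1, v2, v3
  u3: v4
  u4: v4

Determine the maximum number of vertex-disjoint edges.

3

Unit-capacity flow: source→left, listed edges, right→sink; max matching = max flow.
Augmenting path u1→v4 (+1); matched 1.
Augmenting path u2→v1 (+1); matched 2.
Augmenting path u3→v4→u1→v5 (+1); matched 3.
No augmenting path remains; maximum matching = 3.
König certificate: {u1, u2, v4} is a vertex cover of size 3 (every listed pair touches it), so no matching can be larger.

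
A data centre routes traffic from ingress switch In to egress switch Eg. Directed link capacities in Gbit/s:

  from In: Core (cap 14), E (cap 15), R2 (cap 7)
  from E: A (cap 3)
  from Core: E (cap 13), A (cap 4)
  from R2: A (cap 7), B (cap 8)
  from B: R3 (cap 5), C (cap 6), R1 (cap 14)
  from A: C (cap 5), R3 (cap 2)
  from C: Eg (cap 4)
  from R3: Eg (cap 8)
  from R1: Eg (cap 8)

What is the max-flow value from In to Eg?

13

Augment In→E→A→C→Eg: bottleneck 3, flow now 3.
Augment In→Core→A→C→Eg: bottleneck 1, flow now 4.
Augment In→Core→A→R3→Eg: bottleneck 2, flow now 6.
Augment In→R2→B→R3→Eg: bottleneck 5, flow now 11.
Augment In→R2→B→R1→Eg: bottleneck 2, flow now 13.
No augmenting path remains; maximum flow = 13.
In the residual graph, reachable from In: {In, E, Core, A, C}.
Min-cut edges: In→R2 (7), A→R3 (2), C→Eg (4); capacity 7 + 2 + 4 = 13.
This cut is saturated, so no flow can exceed 13.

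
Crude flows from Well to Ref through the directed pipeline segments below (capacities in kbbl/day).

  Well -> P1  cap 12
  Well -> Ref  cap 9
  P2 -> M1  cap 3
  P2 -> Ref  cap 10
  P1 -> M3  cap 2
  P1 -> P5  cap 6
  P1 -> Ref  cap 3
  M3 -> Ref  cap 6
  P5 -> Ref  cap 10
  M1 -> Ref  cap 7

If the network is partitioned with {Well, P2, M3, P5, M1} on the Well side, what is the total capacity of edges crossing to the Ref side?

Edges leaving {Well, P2, M3, P5, M1}: Well→P1 (12), Well→Ref (9), P2→Ref (10), M3→Ref (6), P5→Ref (10), M1→Ref (7).
Cut capacity = 12 + 9 + 10 + 6 + 10 + 7 = 54.

54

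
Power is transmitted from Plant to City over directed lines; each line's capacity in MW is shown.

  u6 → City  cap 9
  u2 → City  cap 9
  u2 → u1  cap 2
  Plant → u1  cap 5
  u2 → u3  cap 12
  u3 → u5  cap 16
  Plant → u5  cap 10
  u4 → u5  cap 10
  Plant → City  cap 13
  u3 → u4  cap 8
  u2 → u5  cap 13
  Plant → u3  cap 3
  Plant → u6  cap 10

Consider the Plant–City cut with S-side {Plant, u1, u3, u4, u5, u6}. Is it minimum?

Yes — it is a minimum cut (capacity 22).

Given cut capacity: 13 + 9 = 22.
Augment Plant→City: bottleneck 13, flow now 13.
Augment Plant→u6→City: bottleneck 9, flow now 22.
No augmenting path remains; maximum flow = 22.
Cut capacity 22 equals the max flow, so it is a minimum cut.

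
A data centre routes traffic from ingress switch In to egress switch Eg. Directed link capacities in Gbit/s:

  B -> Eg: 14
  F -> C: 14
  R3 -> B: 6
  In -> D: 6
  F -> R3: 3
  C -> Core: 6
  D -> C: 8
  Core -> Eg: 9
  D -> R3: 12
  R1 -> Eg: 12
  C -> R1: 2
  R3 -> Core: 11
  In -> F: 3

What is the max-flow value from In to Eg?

Augment In→D→C→R1→Eg: bottleneck 2, flow now 2.
Augment In→D→C→Core→Eg: bottleneck 4, flow now 6.
Augment In→F→C→Core→Eg: bottleneck 2, flow now 8.
Augment In→F→R3→Core→Eg: bottleneck 1, flow now 9.
No augmenting path remains; maximum flow = 9.
In the residual graph, reachable from In: {In}.
Min-cut edges: In→D (6), In→F (3); capacity 6 + 3 = 9.
This cut is saturated, so no flow can exceed 9.

9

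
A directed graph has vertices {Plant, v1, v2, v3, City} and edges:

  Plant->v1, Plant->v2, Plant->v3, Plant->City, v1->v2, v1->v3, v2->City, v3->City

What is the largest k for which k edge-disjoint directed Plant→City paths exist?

Assign every edge capacity 1; by Menger, the answer equals the max flow.
Path Plant→City (+1); total 1.
Path Plant→v2→City (+1); total 2.
Path Plant→v3→City (+1); total 3.
No residual Plant→City path; max flow = 3.
Certifying cut of size 3: {Plant→City, v2→City, v3→City}.

3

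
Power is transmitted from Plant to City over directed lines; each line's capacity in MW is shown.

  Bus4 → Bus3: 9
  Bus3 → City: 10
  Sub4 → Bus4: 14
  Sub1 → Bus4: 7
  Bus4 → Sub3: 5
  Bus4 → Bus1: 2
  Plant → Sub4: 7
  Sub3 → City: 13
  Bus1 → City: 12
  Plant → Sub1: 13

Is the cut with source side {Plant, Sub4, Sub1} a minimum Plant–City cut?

Given cut capacity: 14 + 7 = 21.
Augment Plant→Sub4→Bus4→Bus1→City: bottleneck 2, flow now 2.
Augment Plant→Sub4→Bus4→Bus3→City: bottleneck 5, flow now 7.
Augment Plant→Sub1→Bus4→Bus3→City: bottleneck 4, flow now 11.
Augment Plant→Sub1→Bus4→Sub3→City: bottleneck 3, flow now 14.
No augmenting path remains; maximum flow = 14.
In the residual graph, reachable from Plant: {Plant, Sub1}.
Min-cut edges: Plant→Sub4 (7), Sub1→Bus4 (7); capacity 7 + 7 = 14.
Cut capacity 21 exceeds the max flow 14, so it is not minimum.

No — its capacity is 21, but the minimum cut has capacity 14.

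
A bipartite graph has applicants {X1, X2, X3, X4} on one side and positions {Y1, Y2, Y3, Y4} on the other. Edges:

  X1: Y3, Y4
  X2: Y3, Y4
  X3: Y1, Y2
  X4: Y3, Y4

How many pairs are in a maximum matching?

3

Unit-capacity flow: source→left, listed edges, right→sink; max matching = max flow.
Augmenting path X1→Y3 (+1); matched 1.
Augmenting path X2→Y4 (+1); matched 2.
Augmenting path X3→Y1 (+1); matched 3.
No augmenting path remains; maximum matching = 3.
König certificate: {X3, Y3, Y4} is a vertex cover of size 3 (every listed pair touches it), so no matching can be larger.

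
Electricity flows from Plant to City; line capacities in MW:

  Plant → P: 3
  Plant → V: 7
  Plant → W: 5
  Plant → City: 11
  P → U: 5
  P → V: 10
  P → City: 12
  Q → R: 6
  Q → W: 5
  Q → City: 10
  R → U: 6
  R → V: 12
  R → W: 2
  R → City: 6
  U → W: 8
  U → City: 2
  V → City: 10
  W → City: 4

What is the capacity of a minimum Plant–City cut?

Augment Plant→City: bottleneck 11, flow now 11.
Augment Plant→P→City: bottleneck 3, flow now 14.
Augment Plant→V→City: bottleneck 7, flow now 21.
Augment Plant→W→City: bottleneck 4, flow now 25.
No augmenting path remains; maximum flow = 25.
By max-flow min-cut, the minimum cut capacity equals the max flow.
In the residual graph, reachable from Plant: {Plant, W}.
Min-cut edges: Plant→P (3), Plant→V (7), Plant→City (11), W→City (4); capacity 3 + 7 + 11 + 4 = 25.

25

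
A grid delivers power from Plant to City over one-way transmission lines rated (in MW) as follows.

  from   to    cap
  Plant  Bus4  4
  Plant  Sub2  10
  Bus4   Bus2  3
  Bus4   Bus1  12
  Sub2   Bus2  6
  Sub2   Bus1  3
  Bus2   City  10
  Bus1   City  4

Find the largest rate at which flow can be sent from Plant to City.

Augment Plant→Bus4→Bus2→City: bottleneck 3, flow now 3.
Augment Plant→Bus4→Bus1→City: bottleneck 1, flow now 4.
Augment Plant→Sub2→Bus2→City: bottleneck 6, flow now 10.
Augment Plant→Sub2→Bus1→City: bottleneck 3, flow now 13.
No augmenting path remains; maximum flow = 13.
In the residual graph, reachable from Plant: {Plant, Sub2}.
Min-cut edges: Plant→Bus4 (4), Sub2→Bus2 (6), Sub2→Bus1 (3); capacity 4 + 6 + 3 = 13.
This cut is saturated, so no flow can exceed 13.

13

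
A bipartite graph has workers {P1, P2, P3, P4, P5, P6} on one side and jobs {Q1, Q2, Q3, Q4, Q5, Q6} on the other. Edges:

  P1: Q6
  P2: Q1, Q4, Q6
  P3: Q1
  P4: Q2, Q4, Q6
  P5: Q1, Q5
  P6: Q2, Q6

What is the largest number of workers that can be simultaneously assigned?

5

Unit-capacity flow: source→left, listed edges, right→sink; max matching = max flow.
Augmenting path P1→Q6 (+1); matched 1.
Augmenting path P2→Q1 (+1); matched 2.
Augmenting path P4→Q2 (+1); matched 3.
Augmenting path P5→Q5 (+1); matched 4.
Augmenting path P3→Q1→P2→Q4 (+1); matched 5.
No augmenting path remains; maximum matching = 5.
König certificate: {P5, Q1, Q2, Q4, Q6} is a vertex cover of size 5 (every listed pair touches it), so no matching can be larger.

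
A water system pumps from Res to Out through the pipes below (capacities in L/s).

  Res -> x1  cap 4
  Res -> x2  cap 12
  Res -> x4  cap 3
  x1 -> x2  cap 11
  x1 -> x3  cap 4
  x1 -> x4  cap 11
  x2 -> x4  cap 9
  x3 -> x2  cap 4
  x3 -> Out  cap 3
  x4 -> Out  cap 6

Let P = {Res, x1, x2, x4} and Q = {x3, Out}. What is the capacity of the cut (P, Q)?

Edges leaving {Res, x1, x2, x4}: x1→x3 (4), x4→Out (6).
Cut capacity = 4 + 6 = 10.

10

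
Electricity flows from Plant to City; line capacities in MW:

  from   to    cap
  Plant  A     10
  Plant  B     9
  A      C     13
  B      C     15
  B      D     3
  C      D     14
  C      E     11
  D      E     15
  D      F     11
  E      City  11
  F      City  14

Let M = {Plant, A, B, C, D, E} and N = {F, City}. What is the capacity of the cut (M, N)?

Edges leaving {Plant, A, B, C, D, E}: D→F (11), E→City (11).
Cut capacity = 11 + 11 = 22.

22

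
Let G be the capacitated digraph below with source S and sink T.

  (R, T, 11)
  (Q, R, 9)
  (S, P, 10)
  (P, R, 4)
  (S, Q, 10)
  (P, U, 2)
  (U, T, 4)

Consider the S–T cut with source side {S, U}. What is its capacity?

24

Edges leaving {S, U}: S→P (10), S→Q (10), U→T (4).
Cut capacity = 10 + 10 + 4 = 24.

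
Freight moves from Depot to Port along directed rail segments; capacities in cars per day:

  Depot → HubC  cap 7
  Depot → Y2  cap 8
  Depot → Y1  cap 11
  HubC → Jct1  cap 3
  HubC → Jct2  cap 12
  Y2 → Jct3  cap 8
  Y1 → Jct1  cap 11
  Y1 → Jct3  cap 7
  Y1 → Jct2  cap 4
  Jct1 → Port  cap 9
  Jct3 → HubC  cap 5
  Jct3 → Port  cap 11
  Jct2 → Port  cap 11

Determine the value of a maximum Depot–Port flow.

Augment Depot→HubC→Jct1→Port: bottleneck 3, flow now 3.
Augment Depot→HubC→Jct2→Port: bottleneck 4, flow now 7.
Augment Depot→Y2→Jct3→Port: bottleneck 8, flow now 15.
Augment Depot→Y1→Jct1→Port: bottleneck 6, flow now 21.
Augment Depot→Y1→Jct3→Port: bottleneck 3, flow now 24.
Augment Depot→Y1→Jct2→Port: bottleneck 2, flow now 26.
No augmenting path remains; maximum flow = 26.
In the residual graph, reachable from Depot: {Depot}.
Min-cut edges: Depot→HubC (7), Depot→Y2 (8), Depot→Y1 (11); capacity 7 + 8 + 11 = 26.
This cut is saturated, so no flow can exceed 26.

26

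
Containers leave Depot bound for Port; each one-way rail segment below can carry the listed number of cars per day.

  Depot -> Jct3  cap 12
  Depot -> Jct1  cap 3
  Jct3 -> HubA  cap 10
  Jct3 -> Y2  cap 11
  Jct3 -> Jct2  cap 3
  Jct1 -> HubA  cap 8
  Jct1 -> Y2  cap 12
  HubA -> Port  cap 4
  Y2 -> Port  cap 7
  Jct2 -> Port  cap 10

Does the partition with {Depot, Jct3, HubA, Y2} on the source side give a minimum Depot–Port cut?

No — its capacity is 17, but the minimum cut has capacity 14.

Given cut capacity: 3 + 3 + 4 + 7 = 17.
Augment Depot→Jct3→HubA→Port: bottleneck 4, flow now 4.
Augment Depot→Jct3→Y2→Port: bottleneck 7, flow now 11.
Augment Depot→Jct3→Jct2→Port: bottleneck 1, flow now 12.
Augment Depot→Jct1→HubA→Jct3→Jct2→Port: bottleneck 2, flow now 14. (uses reverse residual edge)
No augmenting path remains; maximum flow = 14.
In the residual graph, reachable from Depot: {Depot, Jct3, Jct1, HubA, Y2}.
Min-cut edges: Jct3→Jct2 (3), HubA→Port (4), Y2→Port (7); capacity 3 + 4 + 7 = 14.
Cut capacity 17 exceeds the max flow 14, so it is not minimum.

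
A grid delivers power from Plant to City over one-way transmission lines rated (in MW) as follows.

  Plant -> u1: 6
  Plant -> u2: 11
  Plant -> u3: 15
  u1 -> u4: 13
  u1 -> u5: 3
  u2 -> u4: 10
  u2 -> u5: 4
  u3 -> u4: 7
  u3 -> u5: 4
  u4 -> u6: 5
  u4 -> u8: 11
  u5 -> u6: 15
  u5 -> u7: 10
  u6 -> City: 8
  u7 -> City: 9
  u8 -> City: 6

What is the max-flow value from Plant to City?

22

Augment Plant→u1→u4→u6→City: bottleneck 5, flow now 5.
Augment Plant→u1→u4→u8→City: bottleneck 1, flow now 6.
Augment Plant→u2→u4→u8→City: bottleneck 5, flow now 11.
Augment Plant→u2→u5→u6→City: bottleneck 3, flow now 14.
Augment Plant→u2→u5→u7→City: bottleneck 1, flow now 15.
Augment Plant→u3→u5→u7→City: bottleneck 4, flow now 19.
Augment Plant→u2→u4→u1→u5→u7→City: bottleneck 2, flow now 21. (uses reverse residual edge)
Augment Plant→u3→u4→u1→u5→u7→City: bottleneck 1, flow now 22. (uses reverse residual edge)
No augmenting path remains; maximum flow = 22.
In the residual graph, reachable from Plant: {Plant, u1, u2, u3, u4, u8}.
Min-cut edges: u1→u5 (3), u2→u5 (4), u3→u5 (4), u4→u6 (5), u8→City (6); capacity 3 + 4 + 4 + 5 + 6 = 22.
This cut is saturated, so no flow can exceed 22.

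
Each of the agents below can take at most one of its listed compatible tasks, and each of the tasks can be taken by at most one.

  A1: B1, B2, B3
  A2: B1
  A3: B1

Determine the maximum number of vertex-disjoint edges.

Unit-capacity flow: source→left, listed edges, right→sink; max matching = max flow.
Augmenting path A1→B1 (+1); matched 1.
Augmenting path A2→B1→A1→B2 (+1); matched 2.
No augmenting path remains; maximum matching = 2.
König certificate: {A1, B1} is a vertex cover of size 2 (every listed pair touches it), so no matching can be larger.

2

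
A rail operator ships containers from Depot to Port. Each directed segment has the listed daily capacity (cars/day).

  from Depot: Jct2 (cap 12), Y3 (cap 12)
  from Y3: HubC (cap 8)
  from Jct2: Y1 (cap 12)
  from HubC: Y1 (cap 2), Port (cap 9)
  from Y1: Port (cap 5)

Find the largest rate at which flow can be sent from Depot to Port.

Augment Depot→Y3→HubC→Port: bottleneck 8, flow now 8.
Augment Depot→Jct2→Y1→Port: bottleneck 5, flow now 13.
No augmenting path remains; maximum flow = 13.
In the residual graph, reachable from Depot: {Depot, Y3, Jct2, Y1}.
Min-cut edges: Y3→HubC (8), Y1→Port (5); capacity 8 + 5 = 13.
This cut is saturated, so no flow can exceed 13.

13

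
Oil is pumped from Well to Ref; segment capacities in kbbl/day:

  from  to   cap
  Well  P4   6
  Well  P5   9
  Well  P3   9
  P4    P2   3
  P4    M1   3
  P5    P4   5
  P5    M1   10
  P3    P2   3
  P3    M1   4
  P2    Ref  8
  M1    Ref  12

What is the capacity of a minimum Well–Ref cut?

18

Augment Well→P4→P2→Ref: bottleneck 3, flow now 3.
Augment Well→P4→M1→Ref: bottleneck 3, flow now 6.
Augment Well→P5→M1→Ref: bottleneck 9, flow now 15.
Augment Well→P3→P2→Ref: bottleneck 3, flow now 18.
No augmenting path remains; maximum flow = 18.
By max-flow min-cut, the minimum cut capacity equals the max flow.
In the residual graph, reachable from Well: {Well, P4, P5, P3, M1}.
Min-cut edges: P4→P2 (3), P3→P2 (3), M1→Ref (12); capacity 3 + 3 + 12 = 18.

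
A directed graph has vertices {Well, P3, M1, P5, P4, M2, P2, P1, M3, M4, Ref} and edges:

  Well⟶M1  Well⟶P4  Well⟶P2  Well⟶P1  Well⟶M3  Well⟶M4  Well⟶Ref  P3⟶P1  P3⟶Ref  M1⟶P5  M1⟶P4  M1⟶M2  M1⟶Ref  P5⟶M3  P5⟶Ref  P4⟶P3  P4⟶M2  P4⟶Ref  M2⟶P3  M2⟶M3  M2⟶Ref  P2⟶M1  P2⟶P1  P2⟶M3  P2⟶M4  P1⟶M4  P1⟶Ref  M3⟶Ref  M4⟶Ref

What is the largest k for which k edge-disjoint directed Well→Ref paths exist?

Assign every edge capacity 1; by Menger, the answer equals the max flow.
Path Well→Ref (+1); total 1.
Path Well→M1→Ref (+1); total 2.
Path Well→P4→Ref (+1); total 3.
Path Well→P1→Ref (+1); total 4.
Path Well→M3→Ref (+1); total 5.
Path Well→M4→Ref (+1); total 6.
Path Well→P2→M1→P5→Ref (+1); total 7.
No residual Well→Ref path; max flow = 7.
Certifying cut of size 7: {Well→M1, Well→M3, Well→M4, Well→P1, Well→P2, Well→P4, Well→Ref}.

7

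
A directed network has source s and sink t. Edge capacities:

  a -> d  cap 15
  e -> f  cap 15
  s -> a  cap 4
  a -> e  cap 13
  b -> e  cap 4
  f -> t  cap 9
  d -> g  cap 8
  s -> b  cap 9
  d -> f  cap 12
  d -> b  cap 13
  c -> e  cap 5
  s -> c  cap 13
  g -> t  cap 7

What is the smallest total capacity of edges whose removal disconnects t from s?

Augment s→a→d→f→t: bottleneck 4, flow now 4.
Augment s→b→e→f→t: bottleneck 4, flow now 8.
Augment s→c→e→f→t: bottleneck 1, flow now 9.
Augment s→c→e→f→d→g→t: bottleneck 4, flow now 13. (uses reverse residual edge)
No augmenting path remains; maximum flow = 13.
By max-flow min-cut, the minimum cut capacity equals the max flow.
In the residual graph, reachable from s: {s, b, c}.
Min-cut edges: s→a (4), b→e (4), c→e (5); capacity 4 + 4 + 5 = 13.

13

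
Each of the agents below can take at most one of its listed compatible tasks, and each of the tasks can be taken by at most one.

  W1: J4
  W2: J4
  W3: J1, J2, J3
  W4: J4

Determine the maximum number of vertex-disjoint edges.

Unit-capacity flow: source→left, listed edges, right→sink; max matching = max flow.
Augmenting path W1→J4 (+1); matched 1.
Augmenting path W3→J1 (+1); matched 2.
No augmenting path remains; maximum matching = 2.
König certificate: {W3, J4} is a vertex cover of size 2 (every listed pair touches it), so no matching can be larger.

2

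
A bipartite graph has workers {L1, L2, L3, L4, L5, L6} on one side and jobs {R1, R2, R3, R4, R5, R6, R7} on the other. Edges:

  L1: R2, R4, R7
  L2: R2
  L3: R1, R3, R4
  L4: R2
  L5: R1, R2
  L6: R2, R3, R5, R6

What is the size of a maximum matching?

5

Unit-capacity flow: source→left, listed edges, right→sink; max matching = max flow.
Augmenting path L1→R2 (+1); matched 1.
Augmenting path L3→R1 (+1); matched 2.
Augmenting path L6→R3 (+1); matched 3.
Augmenting path L2→R2→L1→R4 (+1); matched 4.
Augmenting path L5→R1→L3→R3→L6→R5 (+1); matched 5.
No augmenting path remains; maximum matching = 5.
König certificate: {L1, L3, L5, L6, R2} is a vertex cover of size 5 (every listed pair touches it), so no matching can be larger.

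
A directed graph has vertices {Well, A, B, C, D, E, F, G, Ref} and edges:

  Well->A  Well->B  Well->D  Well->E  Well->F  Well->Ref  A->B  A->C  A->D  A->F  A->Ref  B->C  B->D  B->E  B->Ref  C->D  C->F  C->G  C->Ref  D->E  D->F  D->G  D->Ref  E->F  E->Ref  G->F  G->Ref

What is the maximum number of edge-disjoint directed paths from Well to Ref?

Assign every edge capacity 1; by Menger, the answer equals the max flow.
Path Well→Ref (+1); total 1.
Path Well→A→Ref (+1); total 2.
Path Well→B→Ref (+1); total 3.
Path Well→D→Ref (+1); total 4.
Path Well→E→Ref (+1); total 5.
No residual Well→Ref path; max flow = 5.
Certifying cut of size 5: {Well→A, Well→B, Well→D, Well→E, Well→Ref}.

5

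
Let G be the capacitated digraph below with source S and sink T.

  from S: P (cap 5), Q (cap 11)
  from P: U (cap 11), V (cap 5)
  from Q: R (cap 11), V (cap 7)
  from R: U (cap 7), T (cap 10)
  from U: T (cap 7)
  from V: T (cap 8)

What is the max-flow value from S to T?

Augment S→P→U→T: bottleneck 5, flow now 5.
Augment S→Q→R→T: bottleneck 10, flow now 15.
Augment S→Q→V→T: bottleneck 1, flow now 16.
No augmenting path remains; maximum flow = 16.
In the residual graph, reachable from S: {S}.
Min-cut edges: S→P (5), S→Q (11); capacity 5 + 11 = 16.
This cut is saturated, so no flow can exceed 16.

16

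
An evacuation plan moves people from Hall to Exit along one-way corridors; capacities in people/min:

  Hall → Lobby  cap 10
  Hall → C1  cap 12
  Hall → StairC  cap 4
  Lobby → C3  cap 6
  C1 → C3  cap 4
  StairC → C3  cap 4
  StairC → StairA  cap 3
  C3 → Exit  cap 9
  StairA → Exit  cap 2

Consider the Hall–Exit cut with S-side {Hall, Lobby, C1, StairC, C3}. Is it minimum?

No — its capacity is 12, but the minimum cut has capacity 11.

Given cut capacity: 3 + 9 = 12.
Augment Hall→Lobby→C3→Exit: bottleneck 6, flow now 6.
Augment Hall→C1→C3→Exit: bottleneck 3, flow now 9.
Augment Hall→StairC→StairA→Exit: bottleneck 2, flow now 11.
No augmenting path remains; maximum flow = 11.
In the residual graph, reachable from Hall: {Hall, Lobby, C1, StairC, C3, StairA}.
Min-cut edges: C3→Exit (9), StairA→Exit (2); capacity 9 + 2 = 11.
Cut capacity 12 exceeds the max flow 11, so it is not minimum.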